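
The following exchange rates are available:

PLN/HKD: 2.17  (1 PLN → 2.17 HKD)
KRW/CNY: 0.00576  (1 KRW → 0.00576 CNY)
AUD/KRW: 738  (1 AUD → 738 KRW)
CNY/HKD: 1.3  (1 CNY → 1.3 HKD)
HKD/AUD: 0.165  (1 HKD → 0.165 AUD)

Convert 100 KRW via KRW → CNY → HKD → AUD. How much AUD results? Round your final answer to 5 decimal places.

0.12355

100 KRW × 0.00576 = 0.576 CNY
0.576 CNY × 1.3 = 0.7488 HKD
0.7488 HKD × 0.165 = 0.123552 AUD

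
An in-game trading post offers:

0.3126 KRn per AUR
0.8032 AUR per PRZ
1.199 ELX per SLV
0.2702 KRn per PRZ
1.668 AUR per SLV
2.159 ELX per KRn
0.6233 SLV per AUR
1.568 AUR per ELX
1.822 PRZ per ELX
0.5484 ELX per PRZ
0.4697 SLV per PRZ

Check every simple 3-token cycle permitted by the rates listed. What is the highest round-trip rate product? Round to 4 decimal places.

SLV→ELX→AUR→SLV: 1.199 × 1.568 × 0.6233 = 1.17182
PRZ→KRn→ELX→PRZ: 0.2702 × 2.159 × 1.822 = 1.06289
ELX→AUR→KRn→ELX: 1.568 × 0.3126 × 2.159 = 1.05825
SLV→ELX→PRZ→SLV: 1.199 × 1.822 × 0.4697 = 1.02610
Maximum is SLV→ELX→AUR→SLV at 1.1718; arbitrage exists.

1.1718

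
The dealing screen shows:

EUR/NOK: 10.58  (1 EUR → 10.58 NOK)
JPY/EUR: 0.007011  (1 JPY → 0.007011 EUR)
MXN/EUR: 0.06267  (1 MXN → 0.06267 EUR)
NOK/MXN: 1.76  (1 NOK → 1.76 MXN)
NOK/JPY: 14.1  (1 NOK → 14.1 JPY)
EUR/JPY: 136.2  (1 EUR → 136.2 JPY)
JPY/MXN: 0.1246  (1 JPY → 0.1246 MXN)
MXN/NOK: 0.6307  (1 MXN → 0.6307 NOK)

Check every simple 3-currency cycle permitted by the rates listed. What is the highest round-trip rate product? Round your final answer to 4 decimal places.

NOK→MXN→EUR→NOK: 1.76 × 0.06267 × 10.58 = 1.16697
NOK→JPY→MXN→NOK: 14.1 × 0.1246 × 0.6307 = 1.10805
JPY→MXN→EUR→JPY: 0.1246 × 0.06267 × 136.2 = 1.06354
NOK→JPY→EUR→NOK: 14.1 × 0.007011 × 10.58 = 1.04589
Maximum is NOK→MXN→EUR→NOK at 1.1670; arbitrage exists.

1.1670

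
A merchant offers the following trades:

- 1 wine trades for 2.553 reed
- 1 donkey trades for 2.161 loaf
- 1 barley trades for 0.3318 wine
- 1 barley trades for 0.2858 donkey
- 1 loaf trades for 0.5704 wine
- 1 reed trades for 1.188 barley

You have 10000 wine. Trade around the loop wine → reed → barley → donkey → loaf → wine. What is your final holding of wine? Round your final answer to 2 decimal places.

10684.74

10000 wine × 2.553 = 25530 reed
25530 reed × 1.188 = 30329.64 barley
30329.64 barley × 0.2858 = 8668.211112 donkey
8668.211112 donkey × 2.161 = 18732.004213032 loaf
18732.004213032 loaf × 0.5704 = 10684.7352031134528 wine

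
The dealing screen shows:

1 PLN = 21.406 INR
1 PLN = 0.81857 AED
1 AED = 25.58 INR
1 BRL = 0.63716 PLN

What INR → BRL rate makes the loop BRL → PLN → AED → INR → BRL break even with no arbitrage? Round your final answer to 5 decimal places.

0.07495

Known legs of the cycle: 0.63716 × 0.81857 × 25.58 = 13.341506365496
For no arbitrage the full-cycle product must be 1, so the missing rate is 1 / 13.341506365496 ≈ 0.0749541.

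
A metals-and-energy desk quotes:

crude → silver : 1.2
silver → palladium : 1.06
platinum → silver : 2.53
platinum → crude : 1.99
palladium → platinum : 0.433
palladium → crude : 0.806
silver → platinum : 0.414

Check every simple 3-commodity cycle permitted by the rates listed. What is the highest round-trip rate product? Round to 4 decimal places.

1.1612

palladium→platinum→silver→palladium: 0.433 × 2.53 × 1.06 = 1.16122
palladium→crude→silver→palladium: 0.806 × 1.2 × 1.06 = 1.02523
crude→silver→platinum→crude: 1.2 × 0.414 × 1.99 = 0.98863
Maximum is palladium→platinum→silver→palladium at 1.1612; arbitrage exists.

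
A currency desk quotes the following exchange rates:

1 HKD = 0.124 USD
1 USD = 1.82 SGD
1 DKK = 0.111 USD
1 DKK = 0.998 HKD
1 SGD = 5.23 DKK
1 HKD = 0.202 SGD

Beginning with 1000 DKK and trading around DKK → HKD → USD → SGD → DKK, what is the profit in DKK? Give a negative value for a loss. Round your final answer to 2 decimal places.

177.95

1000 DKK × 0.998 = 998 HKD
998 HKD × 0.124 = 123.752 USD
123.752 USD × 1.82 = 225.22864 SGD
225.22864 SGD × 5.23 = 1177.9457872 DKK
Net change: 1177.9457872 − 1000 = 177.9457872 DKK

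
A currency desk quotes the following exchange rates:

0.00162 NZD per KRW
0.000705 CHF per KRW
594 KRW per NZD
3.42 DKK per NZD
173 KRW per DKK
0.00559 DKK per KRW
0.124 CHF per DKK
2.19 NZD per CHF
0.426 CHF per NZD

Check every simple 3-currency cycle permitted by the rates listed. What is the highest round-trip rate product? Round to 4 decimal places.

DKK→KRW→NZD→DKK: 173 × 0.00162 × 3.42 = 0.95849
CHF→NZD→DKK→CHF: 2.19 × 3.42 × 0.124 = 0.92874
CHF→NZD→KRW→CHF: 2.19 × 594 × 0.000705 = 0.91711
Maximum is DKK→KRW→NZD→DKK at 0.9585; no arbitrage — every cycle loses value.

0.9585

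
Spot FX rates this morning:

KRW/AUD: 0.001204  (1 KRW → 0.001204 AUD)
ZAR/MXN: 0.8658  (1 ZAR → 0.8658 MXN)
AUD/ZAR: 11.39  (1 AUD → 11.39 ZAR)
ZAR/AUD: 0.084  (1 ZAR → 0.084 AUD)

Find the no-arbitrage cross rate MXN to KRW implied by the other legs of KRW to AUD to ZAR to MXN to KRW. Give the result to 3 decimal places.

84.223

Known legs of the cycle: 0.001204 × 11.39 × 0.8658 = 0.011873200248
For no arbitrage the full-cycle product must be 1, so the missing rate is 1 / 0.011873200248 ≈ 84.22329.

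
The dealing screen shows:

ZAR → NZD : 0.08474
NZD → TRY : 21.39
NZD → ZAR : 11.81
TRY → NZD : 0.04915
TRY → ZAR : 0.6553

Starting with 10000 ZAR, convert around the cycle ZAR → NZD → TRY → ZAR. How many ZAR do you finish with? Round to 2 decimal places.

10000 ZAR × 0.08474 = 847.4 NZD
847.4 NZD × 21.39 = 18125.886 TRY
18125.886 TRY × 0.6553 = 11877.8930958 ZAR

11877.89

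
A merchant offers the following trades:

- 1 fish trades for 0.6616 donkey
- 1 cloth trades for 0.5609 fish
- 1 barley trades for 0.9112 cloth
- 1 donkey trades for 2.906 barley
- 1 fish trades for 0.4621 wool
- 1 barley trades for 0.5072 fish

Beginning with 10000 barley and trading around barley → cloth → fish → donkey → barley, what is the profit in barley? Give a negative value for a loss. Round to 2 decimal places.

-173.69

10000 barley × 0.9112 = 9112 cloth
9112 cloth × 0.5609 = 5110.9208 fish
5110.9208 fish × 0.6616 = 3381.38520128 donkey
3381.38520128 donkey × 2.906 = 9826.30539491968 barley
Net change: 9826.30539491968 − 10000 = -173.69460508032 barley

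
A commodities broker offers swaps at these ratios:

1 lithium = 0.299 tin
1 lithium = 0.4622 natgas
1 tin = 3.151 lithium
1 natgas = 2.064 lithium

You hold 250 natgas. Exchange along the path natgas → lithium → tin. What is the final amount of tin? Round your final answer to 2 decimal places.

250 natgas × 2.064 = 516 lithium
516 lithium × 0.299 = 154.284 tin

154.28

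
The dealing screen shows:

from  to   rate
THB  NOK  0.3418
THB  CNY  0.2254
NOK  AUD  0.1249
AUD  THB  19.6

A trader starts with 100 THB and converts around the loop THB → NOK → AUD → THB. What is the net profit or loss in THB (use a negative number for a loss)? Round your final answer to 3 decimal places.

-16.326

100 THB × 0.3418 = 34.18 NOK
34.18 NOK × 0.1249 = 4.269082 AUD
4.269082 AUD × 19.6 = 83.6740072 THB
Net change: 83.6740072 − 100 = -16.3259928 THB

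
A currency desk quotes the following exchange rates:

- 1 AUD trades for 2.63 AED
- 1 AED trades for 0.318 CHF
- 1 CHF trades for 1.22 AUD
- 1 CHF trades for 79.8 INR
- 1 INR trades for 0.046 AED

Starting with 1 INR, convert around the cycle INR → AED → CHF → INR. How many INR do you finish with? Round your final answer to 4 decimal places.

1.1673

1 INR × 0.046 = 0.046 AED
0.046 AED × 0.318 = 0.014628 CHF
0.014628 CHF × 79.8 = 1.1673144 INR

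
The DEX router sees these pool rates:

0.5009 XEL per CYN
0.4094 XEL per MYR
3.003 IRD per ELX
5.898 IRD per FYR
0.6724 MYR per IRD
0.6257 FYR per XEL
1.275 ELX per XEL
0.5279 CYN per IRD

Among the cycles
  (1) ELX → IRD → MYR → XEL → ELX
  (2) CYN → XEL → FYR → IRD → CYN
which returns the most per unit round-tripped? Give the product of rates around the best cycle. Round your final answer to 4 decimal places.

(1) 3.003 × 0.6724 × 0.4094 × 1.275 = 1.05400
(2) 0.5009 × 0.6257 × 5.898 × 0.5279 = 0.97583
Highest is cycle (1) at 1.0540 (>1, arbitrage).

1.0540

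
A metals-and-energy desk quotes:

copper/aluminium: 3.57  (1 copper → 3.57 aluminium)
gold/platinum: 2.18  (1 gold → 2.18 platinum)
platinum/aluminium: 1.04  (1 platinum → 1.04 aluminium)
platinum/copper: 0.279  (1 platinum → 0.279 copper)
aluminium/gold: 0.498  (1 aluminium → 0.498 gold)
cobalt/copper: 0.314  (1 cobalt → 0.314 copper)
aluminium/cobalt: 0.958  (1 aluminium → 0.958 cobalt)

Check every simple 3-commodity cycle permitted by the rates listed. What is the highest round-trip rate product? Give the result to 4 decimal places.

1.1291

platinum→aluminium→gold→platinum: 1.04 × 0.498 × 2.18 = 1.12907
copper→aluminium→cobalt→copper: 3.57 × 0.958 × 0.314 = 1.07390
Maximum is platinum→aluminium→gold→platinum at 1.1291; arbitrage exists.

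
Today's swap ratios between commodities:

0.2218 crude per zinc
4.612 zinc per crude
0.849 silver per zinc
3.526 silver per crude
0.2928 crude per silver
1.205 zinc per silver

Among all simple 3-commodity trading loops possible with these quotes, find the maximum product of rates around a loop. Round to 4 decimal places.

zinc→silver→crude→zinc: 0.849 × 0.2928 × 4.612 = 1.14648
zinc→crude→silver→zinc: 0.2218 × 3.526 × 1.205 = 0.94239
Maximum is zinc→silver→crude→zinc at 1.1465; arbitrage exists.

1.1465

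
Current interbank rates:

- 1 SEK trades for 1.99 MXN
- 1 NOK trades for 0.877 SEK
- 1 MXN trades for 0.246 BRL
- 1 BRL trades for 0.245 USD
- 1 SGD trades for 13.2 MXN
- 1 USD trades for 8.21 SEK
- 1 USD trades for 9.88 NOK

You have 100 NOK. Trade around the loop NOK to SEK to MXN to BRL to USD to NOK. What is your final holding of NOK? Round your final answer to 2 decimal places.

103.92

100 NOK × 0.877 = 87.7 SEK
87.7 SEK × 1.99 = 174.523 MXN
174.523 MXN × 0.246 = 42.932658 BRL
42.932658 BRL × 0.245 = 10.51850121 USD
10.51850121 USD × 9.88 = 103.9227919548 NOK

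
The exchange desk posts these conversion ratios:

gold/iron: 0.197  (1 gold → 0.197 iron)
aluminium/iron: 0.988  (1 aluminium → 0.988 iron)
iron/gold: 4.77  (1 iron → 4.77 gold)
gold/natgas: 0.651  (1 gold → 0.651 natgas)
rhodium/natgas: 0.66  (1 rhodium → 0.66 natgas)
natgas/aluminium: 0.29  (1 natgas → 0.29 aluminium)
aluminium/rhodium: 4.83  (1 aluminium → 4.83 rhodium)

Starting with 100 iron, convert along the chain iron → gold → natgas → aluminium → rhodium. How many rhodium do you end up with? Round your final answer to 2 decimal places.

100 iron × 4.77 = 477 gold
477 gold × 0.651 = 310.527 natgas
310.527 natgas × 0.29 = 90.05283 aluminium
90.05283 aluminium × 4.83 = 434.9551689 rhodium

434.96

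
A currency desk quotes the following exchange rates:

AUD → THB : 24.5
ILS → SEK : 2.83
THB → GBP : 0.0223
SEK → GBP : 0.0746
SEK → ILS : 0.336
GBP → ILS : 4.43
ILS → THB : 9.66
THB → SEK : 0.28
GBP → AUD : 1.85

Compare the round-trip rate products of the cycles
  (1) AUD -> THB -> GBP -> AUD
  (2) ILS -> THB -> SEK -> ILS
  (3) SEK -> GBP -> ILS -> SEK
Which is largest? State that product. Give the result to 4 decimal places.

1.0107

(1) 24.5 × 0.0223 × 1.85 = 1.01075
(2) 9.66 × 0.28 × 0.336 = 0.90881
(3) 0.0746 × 4.43 × 2.83 = 0.93525
Highest is cycle (1) at 1.0107 (>1, arbitrage).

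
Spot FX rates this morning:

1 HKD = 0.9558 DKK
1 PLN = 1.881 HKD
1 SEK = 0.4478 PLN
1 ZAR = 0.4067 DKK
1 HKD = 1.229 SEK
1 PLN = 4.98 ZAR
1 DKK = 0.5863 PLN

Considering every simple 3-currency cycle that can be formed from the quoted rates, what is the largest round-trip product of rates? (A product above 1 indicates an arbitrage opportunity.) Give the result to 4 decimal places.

1.1875

PLN→ZAR→DKK→PLN: 4.98 × 0.4067 × 0.5863 = 1.18747
PLN→HKD→DKK→PLN: 1.881 × 0.9558 × 0.5863 = 1.05409
SEK→PLN→HKD→SEK: 0.4478 × 1.881 × 1.229 = 1.03520
Maximum is PLN→ZAR→DKK→PLN at 1.1875; arbitrage exists.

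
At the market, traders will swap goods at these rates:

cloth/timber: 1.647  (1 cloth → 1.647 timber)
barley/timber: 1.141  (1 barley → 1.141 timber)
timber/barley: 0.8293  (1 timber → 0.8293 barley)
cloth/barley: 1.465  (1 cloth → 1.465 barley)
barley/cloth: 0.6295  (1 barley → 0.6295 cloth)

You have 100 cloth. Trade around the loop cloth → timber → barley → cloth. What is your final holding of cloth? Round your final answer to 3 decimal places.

85.981

100 cloth × 1.647 = 164.7 timber
164.7 timber × 0.8293 = 136.58571 barley
136.58571 barley × 0.6295 = 85.980704445 cloth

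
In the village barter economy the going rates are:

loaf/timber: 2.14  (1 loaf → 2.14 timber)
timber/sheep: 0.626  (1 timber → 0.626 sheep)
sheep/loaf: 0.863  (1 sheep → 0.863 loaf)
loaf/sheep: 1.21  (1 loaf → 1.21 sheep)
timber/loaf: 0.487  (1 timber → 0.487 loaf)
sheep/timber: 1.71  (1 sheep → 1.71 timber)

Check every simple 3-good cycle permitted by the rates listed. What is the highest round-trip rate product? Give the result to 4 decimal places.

1.1561

sheep→loaf→timber→sheep: 0.863 × 2.14 × 0.626 = 1.15611
sheep→timber→loaf→sheep: 1.71 × 0.487 × 1.21 = 1.00765
Maximum is sheep→loaf→timber→sheep at 1.1561; arbitrage exists.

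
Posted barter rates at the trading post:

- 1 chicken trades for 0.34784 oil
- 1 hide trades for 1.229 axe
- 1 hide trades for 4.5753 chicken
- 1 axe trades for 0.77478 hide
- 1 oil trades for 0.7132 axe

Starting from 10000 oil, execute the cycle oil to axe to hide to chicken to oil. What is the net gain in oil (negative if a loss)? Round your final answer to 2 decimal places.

-1205.95

10000 oil × 0.7132 = 7132 axe
7132 axe × 0.77478 = 5525.73096 hide
5525.73096 hide × 4.5753 = 25281.876861288 chicken
25281.876861288 chicken × 0.34784 = 8794.04804743041792 oil
Net change: 8794.04804743041792 − 10000 = -1205.95195256958208 oil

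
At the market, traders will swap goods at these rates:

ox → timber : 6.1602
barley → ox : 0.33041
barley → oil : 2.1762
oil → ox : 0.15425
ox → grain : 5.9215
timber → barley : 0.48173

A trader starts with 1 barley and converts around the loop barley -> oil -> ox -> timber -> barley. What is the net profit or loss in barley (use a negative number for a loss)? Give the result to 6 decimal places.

1 barley × 2.1762 = 2.1762 oil
2.1762 oil × 0.15425 = 0.33567885 ox
0.33567885 ox × 6.1602 = 2.06784885177 timber
2.06784885177 timber × 0.48173 = 0.9961448273631621 barley
Net change: 0.9961448273631621 − 1 = -0.0038551726368379 barley

-0.003855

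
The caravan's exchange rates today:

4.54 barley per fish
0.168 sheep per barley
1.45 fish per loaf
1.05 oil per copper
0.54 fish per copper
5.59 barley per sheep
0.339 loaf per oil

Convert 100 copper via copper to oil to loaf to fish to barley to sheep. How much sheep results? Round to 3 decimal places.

100 copper × 1.05 = 105 oil
105 oil × 0.339 = 35.595 loaf
35.595 loaf × 1.45 = 51.61275 fish
51.61275 fish × 4.54 = 234.321885 barley
234.321885 barley × 0.168 = 39.36607668 sheep

39.366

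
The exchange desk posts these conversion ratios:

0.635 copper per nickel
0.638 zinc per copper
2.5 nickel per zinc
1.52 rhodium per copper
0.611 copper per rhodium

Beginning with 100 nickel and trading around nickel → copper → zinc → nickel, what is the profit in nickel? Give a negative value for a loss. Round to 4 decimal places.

100 nickel × 0.635 = 63.5 copper
63.5 copper × 0.638 = 40.513 zinc
40.513 zinc × 2.5 = 101.2825 nickel
Net change: 101.2825 − 100 = 1.2825 nickel

1.2825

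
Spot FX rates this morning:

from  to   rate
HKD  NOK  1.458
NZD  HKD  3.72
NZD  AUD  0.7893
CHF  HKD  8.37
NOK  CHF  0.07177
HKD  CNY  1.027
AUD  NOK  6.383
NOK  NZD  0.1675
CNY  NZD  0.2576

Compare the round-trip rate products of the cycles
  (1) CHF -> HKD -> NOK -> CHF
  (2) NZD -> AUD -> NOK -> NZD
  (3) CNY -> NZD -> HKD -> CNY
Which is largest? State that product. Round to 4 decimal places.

(1) 8.37 × 1.458 × 0.07177 = 0.87584
(2) 0.7893 × 6.383 × 0.1675 = 0.84388
(3) 0.2576 × 3.72 × 1.027 = 0.98415
Highest is cycle (3) at 0.9841 (≤1, no arbitrage).

0.9841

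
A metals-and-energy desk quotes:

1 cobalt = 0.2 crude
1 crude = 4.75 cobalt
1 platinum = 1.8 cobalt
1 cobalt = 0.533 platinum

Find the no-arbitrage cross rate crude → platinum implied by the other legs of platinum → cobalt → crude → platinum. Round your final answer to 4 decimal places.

2.7778

Known legs of the cycle: 1.8 × 0.2 = 0.36
For no arbitrage the full-cycle product must be 1, so the missing rate is 1 / 0.36 ≈ 2.777778.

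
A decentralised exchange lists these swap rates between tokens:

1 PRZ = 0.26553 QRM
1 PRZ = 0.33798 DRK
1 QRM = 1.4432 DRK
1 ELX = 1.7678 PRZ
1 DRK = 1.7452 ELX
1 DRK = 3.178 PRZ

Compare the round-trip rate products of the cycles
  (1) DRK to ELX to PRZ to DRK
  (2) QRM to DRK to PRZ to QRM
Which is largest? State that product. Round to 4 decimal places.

1.2179

(1) 1.7452 × 1.7678 × 0.33798 = 1.04272
(2) 1.4432 × 3.178 × 0.26553 = 1.21785
Highest is cycle (2) at 1.2179 (>1, arbitrage).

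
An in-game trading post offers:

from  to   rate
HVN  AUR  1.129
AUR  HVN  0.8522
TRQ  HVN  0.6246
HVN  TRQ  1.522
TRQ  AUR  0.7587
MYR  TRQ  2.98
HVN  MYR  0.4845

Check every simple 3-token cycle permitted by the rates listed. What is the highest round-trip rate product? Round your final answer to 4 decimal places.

0.9841

AUR→HVN→TRQ→AUR: 0.8522 × 1.522 × 0.7587 = 0.98407
MYR→TRQ→HVN→MYR: 2.98 × 0.6246 × 0.4845 = 0.90180
Maximum is AUR→HVN→TRQ→AUR at 0.9841; no arbitrage — every cycle loses value.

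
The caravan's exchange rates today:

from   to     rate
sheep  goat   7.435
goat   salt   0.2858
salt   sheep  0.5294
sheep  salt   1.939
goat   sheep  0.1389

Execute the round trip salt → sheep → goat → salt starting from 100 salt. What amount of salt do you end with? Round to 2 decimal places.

112.49

100 salt × 0.5294 = 52.94 sheep
52.94 sheep × 7.435 = 393.6089 goat
393.6089 goat × 0.2858 = 112.49342362 salt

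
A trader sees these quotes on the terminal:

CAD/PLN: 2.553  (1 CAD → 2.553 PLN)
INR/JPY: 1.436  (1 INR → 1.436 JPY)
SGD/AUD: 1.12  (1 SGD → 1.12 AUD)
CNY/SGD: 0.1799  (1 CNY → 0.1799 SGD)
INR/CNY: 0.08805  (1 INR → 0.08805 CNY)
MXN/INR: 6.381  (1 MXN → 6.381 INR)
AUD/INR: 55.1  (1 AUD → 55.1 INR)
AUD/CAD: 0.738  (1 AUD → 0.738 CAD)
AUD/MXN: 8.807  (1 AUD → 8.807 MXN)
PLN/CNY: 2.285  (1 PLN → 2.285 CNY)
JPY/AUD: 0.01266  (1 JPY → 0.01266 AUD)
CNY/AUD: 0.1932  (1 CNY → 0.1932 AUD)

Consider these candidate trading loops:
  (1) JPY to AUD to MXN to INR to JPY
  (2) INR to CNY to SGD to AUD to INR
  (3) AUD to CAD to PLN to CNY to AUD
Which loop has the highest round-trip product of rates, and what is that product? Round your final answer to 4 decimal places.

(1) 0.01266 × 8.807 × 6.381 × 1.436 = 1.02166
(2) 0.08805 × 0.1799 × 1.12 × 55.1 = 0.97753
(3) 0.738 × 2.553 × 2.285 × 0.1932 = 0.83176
Highest is cycle (1) at 1.0217 (>1, arbitrage).

1.0217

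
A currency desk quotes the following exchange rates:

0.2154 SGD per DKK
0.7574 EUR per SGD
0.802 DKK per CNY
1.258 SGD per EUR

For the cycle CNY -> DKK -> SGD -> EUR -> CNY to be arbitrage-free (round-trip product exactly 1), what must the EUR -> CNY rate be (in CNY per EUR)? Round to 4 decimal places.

7.6428

Known legs of the cycle: 0.802 × 0.2154 × 0.7574 = 0.13084145592
For no arbitrage the full-cycle product must be 1, so the missing rate is 1 / 0.13084145592 ≈ 7.642838.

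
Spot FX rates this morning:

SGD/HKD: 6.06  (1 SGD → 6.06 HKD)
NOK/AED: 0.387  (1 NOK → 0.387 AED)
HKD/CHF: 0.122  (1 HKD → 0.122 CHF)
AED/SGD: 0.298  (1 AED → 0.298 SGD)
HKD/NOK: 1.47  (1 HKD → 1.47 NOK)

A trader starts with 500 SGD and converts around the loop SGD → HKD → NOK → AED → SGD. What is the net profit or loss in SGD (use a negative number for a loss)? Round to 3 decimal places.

13.674

500 SGD × 6.06 = 3030 HKD
3030 HKD × 1.47 = 4454.1 NOK
4454.1 NOK × 0.387 = 1723.7367 AED
1723.7367 AED × 0.298 = 513.6735366 SGD
Net change: 513.6735366 − 500 = 13.6735366 SGD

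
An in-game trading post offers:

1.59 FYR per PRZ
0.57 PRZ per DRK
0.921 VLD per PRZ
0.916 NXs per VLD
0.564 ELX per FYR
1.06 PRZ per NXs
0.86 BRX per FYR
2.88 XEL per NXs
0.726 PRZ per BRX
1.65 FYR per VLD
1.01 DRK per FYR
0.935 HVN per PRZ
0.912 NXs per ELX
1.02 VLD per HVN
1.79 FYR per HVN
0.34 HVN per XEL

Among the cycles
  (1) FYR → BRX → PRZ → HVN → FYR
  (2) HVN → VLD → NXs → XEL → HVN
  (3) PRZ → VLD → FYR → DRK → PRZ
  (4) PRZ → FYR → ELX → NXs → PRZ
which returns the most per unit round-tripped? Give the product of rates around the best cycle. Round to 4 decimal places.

(1) 0.86 × 0.726 × 0.935 × 1.79 = 1.04496
(2) 1.02 × 0.916 × 2.88 × 0.34 = 0.91489
(3) 0.921 × 1.65 × 1.01 × 0.57 = 0.87486
(4) 1.59 × 0.564 × 0.912 × 1.06 = 0.86692
Highest is cycle (1) at 1.0450 (>1, arbitrage).

1.0450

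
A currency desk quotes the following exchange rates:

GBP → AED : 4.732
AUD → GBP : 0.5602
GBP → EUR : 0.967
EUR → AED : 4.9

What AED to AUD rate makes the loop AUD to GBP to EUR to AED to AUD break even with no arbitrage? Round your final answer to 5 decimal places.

0.37673

Known legs of the cycle: 0.5602 × 0.967 × 4.9 = 2.65439566
For no arbitrage the full-cycle product must be 1, so the missing rate is 1 / 2.65439566 ≈ 0.3767336.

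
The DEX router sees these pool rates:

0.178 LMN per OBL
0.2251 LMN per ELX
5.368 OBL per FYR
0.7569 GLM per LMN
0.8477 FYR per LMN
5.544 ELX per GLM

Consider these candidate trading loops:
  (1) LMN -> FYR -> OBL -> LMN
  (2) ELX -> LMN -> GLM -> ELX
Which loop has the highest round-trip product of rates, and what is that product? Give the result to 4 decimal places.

0.9446

(1) 0.8477 × 5.368 × 0.178 = 0.80998
(2) 0.2251 × 0.7569 × 5.544 = 0.94458
Highest is cycle (2) at 0.9446 (≤1, no arbitrage).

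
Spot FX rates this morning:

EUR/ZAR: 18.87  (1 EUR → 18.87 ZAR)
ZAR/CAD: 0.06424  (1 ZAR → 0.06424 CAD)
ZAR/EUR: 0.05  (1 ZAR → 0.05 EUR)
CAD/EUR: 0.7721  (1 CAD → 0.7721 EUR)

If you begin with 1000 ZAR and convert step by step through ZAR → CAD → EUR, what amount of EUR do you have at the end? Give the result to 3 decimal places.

49.600

1000 ZAR × 0.06424 = 64.24 CAD
64.24 CAD × 0.7721 = 49.599704 EUR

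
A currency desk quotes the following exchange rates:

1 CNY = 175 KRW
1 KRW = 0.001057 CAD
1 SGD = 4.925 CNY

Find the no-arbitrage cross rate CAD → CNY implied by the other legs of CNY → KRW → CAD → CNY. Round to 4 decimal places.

Known legs of the cycle: 175 × 0.001057 = 0.184975
For no arbitrage the full-cycle product must be 1, so the missing rate is 1 / 0.184975 ≈ 5.406136.

5.4061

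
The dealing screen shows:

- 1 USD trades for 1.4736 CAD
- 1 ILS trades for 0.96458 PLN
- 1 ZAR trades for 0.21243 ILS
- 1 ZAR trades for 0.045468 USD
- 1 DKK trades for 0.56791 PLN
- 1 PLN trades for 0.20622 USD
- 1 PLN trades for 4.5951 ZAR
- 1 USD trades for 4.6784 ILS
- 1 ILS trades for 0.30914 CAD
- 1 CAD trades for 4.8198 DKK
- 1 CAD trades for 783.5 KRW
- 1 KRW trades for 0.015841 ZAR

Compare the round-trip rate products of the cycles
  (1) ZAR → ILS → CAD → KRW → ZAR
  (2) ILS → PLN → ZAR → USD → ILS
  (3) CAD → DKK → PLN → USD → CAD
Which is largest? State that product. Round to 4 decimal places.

(1) 0.21243 × 0.30914 × 783.5 × 0.015841 = 0.81507
(2) 0.96458 × 4.5951 × 0.045468 × 4.6784 = 0.94284
(3) 4.8198 × 0.56791 × 0.20622 × 1.4736 = 0.83180
Highest is cycle (2) at 0.9428 (≤1, no arbitrage).

0.9428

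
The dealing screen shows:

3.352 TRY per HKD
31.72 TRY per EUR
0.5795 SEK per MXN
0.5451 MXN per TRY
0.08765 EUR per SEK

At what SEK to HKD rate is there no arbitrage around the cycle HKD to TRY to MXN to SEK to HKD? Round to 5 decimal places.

Known legs of the cycle: 3.352 × 0.5451 × 0.5795 = 1.0588480284
For no arbitrage the full-cycle product must be 1, so the missing rate is 1 / 1.0588480284 ≈ 0.9444226.

0.94442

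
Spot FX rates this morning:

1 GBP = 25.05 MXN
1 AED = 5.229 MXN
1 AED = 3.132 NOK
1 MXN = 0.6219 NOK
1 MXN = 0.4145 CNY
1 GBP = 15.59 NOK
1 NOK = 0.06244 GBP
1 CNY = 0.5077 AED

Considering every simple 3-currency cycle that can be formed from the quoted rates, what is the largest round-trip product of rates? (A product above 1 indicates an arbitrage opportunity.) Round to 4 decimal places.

1.1004

CNY→AED→MXN→CNY: 0.5077 × 5.229 × 0.4145 = 1.10040
GBP→MXN→NOK→GBP: 25.05 × 0.6219 × 0.06244 = 0.97273
Maximum is CNY→AED→MXN→CNY at 1.1004; arbitrage exists.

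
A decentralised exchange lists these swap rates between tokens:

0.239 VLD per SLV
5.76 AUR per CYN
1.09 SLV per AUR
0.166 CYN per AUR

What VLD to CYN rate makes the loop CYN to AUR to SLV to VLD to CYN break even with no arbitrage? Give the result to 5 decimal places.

0.66643

Known legs of the cycle: 5.76 × 1.09 × 0.239 = 1.5005376
For no arbitrage the full-cycle product must be 1, so the missing rate is 1 / 1.5005376 ≈ 0.6664278.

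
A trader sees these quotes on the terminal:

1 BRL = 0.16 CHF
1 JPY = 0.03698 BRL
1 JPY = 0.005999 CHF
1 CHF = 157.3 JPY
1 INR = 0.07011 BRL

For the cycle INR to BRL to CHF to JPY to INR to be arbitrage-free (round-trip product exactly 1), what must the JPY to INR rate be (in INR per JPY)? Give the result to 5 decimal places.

Known legs of the cycle: 0.07011 × 0.16 × 157.3 = 1.76452848
For no arbitrage the full-cycle product must be 1, so the missing rate is 1 / 1.76452848 ≈ 0.5667236.

0.56672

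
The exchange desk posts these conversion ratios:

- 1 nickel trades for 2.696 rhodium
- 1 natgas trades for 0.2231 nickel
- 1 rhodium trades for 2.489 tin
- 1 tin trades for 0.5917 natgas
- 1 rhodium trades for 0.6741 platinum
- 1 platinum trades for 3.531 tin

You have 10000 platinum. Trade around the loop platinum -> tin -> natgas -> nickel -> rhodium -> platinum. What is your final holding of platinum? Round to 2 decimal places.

10000 platinum × 3.531 = 35310 tin
35310 tin × 0.5917 = 20892.927 natgas
20892.927 natgas × 0.2231 = 4661.2120137 nickel
4661.2120137 nickel × 2.696 = 12566.6275889352 rhodium
12566.6275889352 rhodium × 0.6741 = 8471.16365770121832 platinum

8471.16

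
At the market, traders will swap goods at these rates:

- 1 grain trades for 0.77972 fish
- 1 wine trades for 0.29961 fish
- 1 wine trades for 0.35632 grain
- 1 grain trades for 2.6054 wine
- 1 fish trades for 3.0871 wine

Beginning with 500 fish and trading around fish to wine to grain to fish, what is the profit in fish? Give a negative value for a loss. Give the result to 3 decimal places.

-71.156

500 fish × 3.0871 = 1543.55 wine
1543.55 wine × 0.35632 = 549.997736 grain
549.997736 grain × 0.77972 = 428.84423471392 fish
Net change: 428.84423471392 − 500 = -71.15576528608 fish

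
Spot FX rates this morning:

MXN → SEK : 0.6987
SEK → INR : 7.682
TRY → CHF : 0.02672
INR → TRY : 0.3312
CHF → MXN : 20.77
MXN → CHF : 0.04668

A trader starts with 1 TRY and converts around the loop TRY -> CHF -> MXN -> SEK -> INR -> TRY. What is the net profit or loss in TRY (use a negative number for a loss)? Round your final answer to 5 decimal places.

-0.01343

1 TRY × 0.02672 = 0.02672 CHF
0.02672 CHF × 20.77 = 0.5549744 MXN
0.5549744 MXN × 0.6987 = 0.38776061328 SEK
0.38776061328 SEK × 7.682 = 2.97877703121696 INR
2.97877703121696 INR × 0.3312 = 0.986570952739057152 TRY
Net change: 0.986570952739057152 − 1 = -0.013429047260942848 TRY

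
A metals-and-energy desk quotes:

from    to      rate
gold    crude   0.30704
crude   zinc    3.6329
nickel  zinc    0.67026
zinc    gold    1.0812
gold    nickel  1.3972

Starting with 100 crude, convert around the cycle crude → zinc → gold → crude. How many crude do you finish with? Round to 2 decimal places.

100 crude × 3.6329 = 363.29 zinc
363.29 zinc × 1.0812 = 392.789148 gold
392.789148 gold × 0.30704 = 120.60198000192 crude

120.60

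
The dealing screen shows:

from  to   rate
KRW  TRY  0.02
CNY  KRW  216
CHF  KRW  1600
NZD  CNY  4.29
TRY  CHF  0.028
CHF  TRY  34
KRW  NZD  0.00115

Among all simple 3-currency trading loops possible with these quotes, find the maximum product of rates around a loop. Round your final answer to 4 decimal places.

CNY→KRW→NZD→CNY: 216 × 0.00115 × 4.29 = 1.06564
CHF→KRW→TRY→CHF: 1600 × 0.02 × 0.028 = 0.89600
Maximum is CNY→KRW→NZD→CNY at 1.0656; arbitrage exists.

1.0656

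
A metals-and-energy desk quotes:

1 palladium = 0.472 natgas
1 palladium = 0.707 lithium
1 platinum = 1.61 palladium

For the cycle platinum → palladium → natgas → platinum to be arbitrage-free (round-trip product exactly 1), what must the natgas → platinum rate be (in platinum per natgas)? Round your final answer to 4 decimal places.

1.3159

Known legs of the cycle: 1.61 × 0.472 = 0.75992
For no arbitrage the full-cycle product must be 1, so the missing rate is 1 / 0.75992 ≈ 1.315928.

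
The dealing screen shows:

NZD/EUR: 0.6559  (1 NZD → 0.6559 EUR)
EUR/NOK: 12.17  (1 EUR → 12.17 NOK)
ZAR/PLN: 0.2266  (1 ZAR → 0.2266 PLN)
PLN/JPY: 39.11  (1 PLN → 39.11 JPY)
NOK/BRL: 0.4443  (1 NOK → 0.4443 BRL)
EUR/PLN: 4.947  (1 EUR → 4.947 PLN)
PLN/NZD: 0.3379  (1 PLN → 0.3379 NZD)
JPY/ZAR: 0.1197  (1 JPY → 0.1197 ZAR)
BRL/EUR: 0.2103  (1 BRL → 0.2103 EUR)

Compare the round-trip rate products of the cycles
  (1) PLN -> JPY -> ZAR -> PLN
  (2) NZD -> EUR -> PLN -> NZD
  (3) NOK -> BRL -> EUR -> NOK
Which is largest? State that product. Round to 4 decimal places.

1.1371

(1) 39.11 × 0.1197 × 0.2266 = 1.06082
(2) 0.6559 × 4.947 × 0.3379 = 1.09640
(3) 0.4443 × 0.2103 × 12.17 = 1.13712
Highest is cycle (3) at 1.1371 (>1, arbitrage).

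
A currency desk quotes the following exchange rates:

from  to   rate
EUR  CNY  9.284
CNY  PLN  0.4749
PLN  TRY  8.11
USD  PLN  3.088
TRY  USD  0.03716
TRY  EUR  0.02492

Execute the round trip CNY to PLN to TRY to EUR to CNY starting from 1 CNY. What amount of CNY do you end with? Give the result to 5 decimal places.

1 CNY × 0.4749 = 0.4749 PLN
0.4749 PLN × 8.11 = 3.851439 TRY
3.851439 TRY × 0.02492 = 0.09597785988 EUR
0.09597785988 EUR × 9.284 = 0.89105845112592 CNY

0.89106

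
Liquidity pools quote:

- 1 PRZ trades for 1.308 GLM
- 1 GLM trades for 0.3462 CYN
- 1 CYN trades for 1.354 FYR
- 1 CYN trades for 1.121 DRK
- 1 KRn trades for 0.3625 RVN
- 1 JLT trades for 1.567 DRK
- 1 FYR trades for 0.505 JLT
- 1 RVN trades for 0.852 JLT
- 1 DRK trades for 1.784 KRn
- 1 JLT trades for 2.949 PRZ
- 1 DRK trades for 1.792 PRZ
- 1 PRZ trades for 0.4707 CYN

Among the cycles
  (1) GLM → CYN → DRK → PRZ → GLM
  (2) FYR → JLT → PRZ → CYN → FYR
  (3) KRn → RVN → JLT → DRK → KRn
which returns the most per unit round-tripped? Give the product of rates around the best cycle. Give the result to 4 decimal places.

(1) 0.3462 × 1.121 × 1.792 × 1.308 = 0.90966
(2) 0.505 × 2.949 × 0.4707 × 1.354 = 0.94914
(3) 0.3625 × 0.852 × 1.567 × 1.784 = 0.86340
Highest is cycle (2) at 0.9491 (≤1, no arbitrage).

0.9491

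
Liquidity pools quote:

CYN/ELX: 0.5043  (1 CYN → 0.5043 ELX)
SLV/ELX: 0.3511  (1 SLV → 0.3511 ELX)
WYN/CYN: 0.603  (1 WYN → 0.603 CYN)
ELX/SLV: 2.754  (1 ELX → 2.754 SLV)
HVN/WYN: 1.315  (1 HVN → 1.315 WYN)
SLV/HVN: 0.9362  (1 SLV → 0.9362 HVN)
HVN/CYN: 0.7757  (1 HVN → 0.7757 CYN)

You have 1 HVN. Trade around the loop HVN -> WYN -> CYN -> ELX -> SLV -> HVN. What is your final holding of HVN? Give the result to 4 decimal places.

1 HVN × 1.315 = 1.315 WYN
1.315 WYN × 0.603 = 0.792945 CYN
0.792945 CYN × 0.5043 = 0.3998821635 ELX
0.3998821635 ELX × 2.754 = 1.101275478279 SLV
1.101275478279 SLV × 0.9362 = 1.0310141027647998 HVN

1.0310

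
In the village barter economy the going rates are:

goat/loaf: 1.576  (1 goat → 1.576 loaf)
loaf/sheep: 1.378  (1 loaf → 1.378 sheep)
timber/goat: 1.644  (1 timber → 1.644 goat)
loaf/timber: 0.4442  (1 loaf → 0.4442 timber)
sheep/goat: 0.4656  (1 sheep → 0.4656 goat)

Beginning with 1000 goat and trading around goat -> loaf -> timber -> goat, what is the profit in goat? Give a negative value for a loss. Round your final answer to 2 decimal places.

150.90

1000 goat × 1.576 = 1576 loaf
1576 loaf × 0.4442 = 700.0592 timber
700.0592 timber × 1.644 = 1150.8973248 goat
Net change: 1150.8973248 − 1000 = 150.8973248 goat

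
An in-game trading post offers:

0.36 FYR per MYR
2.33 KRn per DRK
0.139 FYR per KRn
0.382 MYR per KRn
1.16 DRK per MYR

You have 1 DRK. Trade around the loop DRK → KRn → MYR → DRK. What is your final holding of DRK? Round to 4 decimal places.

1 DRK × 2.33 = 2.33 KRn
2.33 KRn × 0.382 = 0.89006 MYR
0.89006 MYR × 1.16 = 1.0324696 DRK

1.0325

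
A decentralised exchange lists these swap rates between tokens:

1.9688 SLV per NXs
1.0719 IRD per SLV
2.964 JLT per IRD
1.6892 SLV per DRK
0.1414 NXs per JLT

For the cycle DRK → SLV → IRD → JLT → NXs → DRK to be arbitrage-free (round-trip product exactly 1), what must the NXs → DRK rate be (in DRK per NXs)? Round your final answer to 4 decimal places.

Known legs of the cycle: 1.6892 × 1.0719 × 2.964 × 0.1414 = 0.758862255741408
For no arbitrage the full-cycle product must be 1, so the missing rate is 1 / 0.758862255741408 ≈ 1.317762.

1.3178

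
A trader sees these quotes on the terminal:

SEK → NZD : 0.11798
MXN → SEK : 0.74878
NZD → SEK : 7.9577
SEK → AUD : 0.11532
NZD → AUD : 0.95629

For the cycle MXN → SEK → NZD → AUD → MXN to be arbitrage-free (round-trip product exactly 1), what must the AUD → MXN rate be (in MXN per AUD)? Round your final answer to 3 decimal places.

11.837

Known legs of the cycle: 0.74878 × 0.11798 × 0.95629 = 0.084479676475076
For no arbitrage the full-cycle product must be 1, so the missing rate is 1 / 0.084479676475076 ≈ 11.83717.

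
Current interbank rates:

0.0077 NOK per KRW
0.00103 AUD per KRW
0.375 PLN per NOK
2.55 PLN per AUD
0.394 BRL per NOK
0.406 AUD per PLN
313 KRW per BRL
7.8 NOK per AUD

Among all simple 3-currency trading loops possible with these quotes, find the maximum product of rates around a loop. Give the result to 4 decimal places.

AUD→NOK→PLN→AUD: 7.8 × 0.375 × 0.406 = 1.18755
BRL→KRW→NOK→BRL: 313 × 0.0077 × 0.394 = 0.94958
Maximum is AUD→NOK→PLN→AUD at 1.1876; arbitrage exists.

1.1876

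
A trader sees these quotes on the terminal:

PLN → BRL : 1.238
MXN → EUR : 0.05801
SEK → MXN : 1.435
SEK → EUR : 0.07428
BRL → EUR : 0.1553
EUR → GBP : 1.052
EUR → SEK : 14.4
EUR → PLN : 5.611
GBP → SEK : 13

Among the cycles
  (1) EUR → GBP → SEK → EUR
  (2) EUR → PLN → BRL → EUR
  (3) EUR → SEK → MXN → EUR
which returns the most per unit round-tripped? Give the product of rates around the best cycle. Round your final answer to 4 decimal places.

(1) 1.052 × 13 × 0.07428 = 1.01585
(2) 5.611 × 1.238 × 0.1553 = 1.07878
(3) 14.4 × 1.435 × 0.05801 = 1.19872
Highest is cycle (3) at 1.1987 (>1, arbitrage).

1.1987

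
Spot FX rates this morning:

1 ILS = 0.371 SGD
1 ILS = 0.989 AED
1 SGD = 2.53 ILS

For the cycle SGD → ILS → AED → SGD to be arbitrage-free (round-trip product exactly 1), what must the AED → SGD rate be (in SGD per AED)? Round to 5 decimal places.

Known legs of the cycle: 2.53 × 0.989 = 2.50217
For no arbitrage the full-cycle product must be 1, so the missing rate is 1 / 2.50217 ≈ 0.3996531.

0.39965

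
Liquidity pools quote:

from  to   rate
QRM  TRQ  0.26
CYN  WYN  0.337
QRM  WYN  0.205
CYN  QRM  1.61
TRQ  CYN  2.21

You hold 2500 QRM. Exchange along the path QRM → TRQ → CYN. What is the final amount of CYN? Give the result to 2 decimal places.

2500 QRM × 0.26 = 650 TRQ
650 TRQ × 2.21 = 1436.5 CYN

1436.50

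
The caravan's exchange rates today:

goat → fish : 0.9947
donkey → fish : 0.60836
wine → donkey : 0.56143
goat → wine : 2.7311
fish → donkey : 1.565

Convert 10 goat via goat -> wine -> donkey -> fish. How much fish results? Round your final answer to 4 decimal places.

9.3281

10 goat × 2.7311 = 27.311 wine
27.311 wine × 0.56143 = 15.33321473 donkey
15.33321473 donkey × 0.60836 = 9.3281145131428 fish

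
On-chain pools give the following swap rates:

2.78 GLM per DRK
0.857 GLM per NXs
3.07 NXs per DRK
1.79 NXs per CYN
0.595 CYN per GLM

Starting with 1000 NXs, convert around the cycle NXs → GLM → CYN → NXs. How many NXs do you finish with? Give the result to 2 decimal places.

1000 NXs × 0.857 = 857 GLM
857 GLM × 0.595 = 509.915 CYN
509.915 CYN × 1.79 = 912.74785 NXs

912.75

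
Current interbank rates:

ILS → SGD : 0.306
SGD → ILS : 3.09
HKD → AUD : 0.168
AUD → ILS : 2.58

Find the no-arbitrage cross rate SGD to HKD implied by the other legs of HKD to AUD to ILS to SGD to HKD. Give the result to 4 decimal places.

7.5396

Known legs of the cycle: 0.168 × 2.58 × 0.306 = 0.13263264
For no arbitrage the full-cycle product must be 1, so the missing rate is 1 / 0.13263264 ≈ 7.539622.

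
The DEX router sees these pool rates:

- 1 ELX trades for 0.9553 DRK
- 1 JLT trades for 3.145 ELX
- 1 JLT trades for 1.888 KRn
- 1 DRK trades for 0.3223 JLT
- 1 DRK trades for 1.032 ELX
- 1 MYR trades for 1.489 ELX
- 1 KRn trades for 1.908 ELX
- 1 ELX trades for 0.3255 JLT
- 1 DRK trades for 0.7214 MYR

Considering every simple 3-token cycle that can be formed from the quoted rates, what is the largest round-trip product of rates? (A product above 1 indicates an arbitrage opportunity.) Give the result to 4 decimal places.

JLT→KRn→ELX→JLT: 1.888 × 1.908 × 0.3255 = 1.17255
ELX→DRK→MYR→ELX: 0.9553 × 0.7214 × 1.489 = 1.02615
JLT→ELX→DRK→JLT: 3.145 × 0.9553 × 0.3223 = 0.96832
Maximum is JLT→KRn→ELX→JLT at 1.1725; arbitrage exists.

1.1725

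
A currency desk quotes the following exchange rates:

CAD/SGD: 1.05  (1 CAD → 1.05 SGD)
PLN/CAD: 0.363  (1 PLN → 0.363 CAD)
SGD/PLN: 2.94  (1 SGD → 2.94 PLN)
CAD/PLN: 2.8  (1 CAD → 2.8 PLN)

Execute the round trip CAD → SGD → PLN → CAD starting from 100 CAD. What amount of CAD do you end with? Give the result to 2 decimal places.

100 CAD × 1.05 = 105 SGD
105 SGD × 2.94 = 308.7 PLN
308.7 PLN × 0.363 = 112.0581 CAD

112.06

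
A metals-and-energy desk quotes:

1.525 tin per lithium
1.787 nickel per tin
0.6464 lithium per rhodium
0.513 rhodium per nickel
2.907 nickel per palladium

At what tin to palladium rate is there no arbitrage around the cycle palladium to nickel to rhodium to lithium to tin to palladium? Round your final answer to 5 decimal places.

Known legs of the cycle: 2.907 × 0.513 × 0.6464 × 1.525 = 1.47005501616
For no arbitrage the full-cycle product must be 1, so the missing rate is 1 / 1.47005501616 ≈ 0.6802466.

0.68025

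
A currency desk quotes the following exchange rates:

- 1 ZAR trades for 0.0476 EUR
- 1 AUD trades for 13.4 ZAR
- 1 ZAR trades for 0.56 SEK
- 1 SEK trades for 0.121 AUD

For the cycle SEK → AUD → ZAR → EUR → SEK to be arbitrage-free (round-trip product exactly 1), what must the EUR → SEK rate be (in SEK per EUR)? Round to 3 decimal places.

12.957

Known legs of the cycle: 0.121 × 13.4 × 0.0476 = 0.07717864
For no arbitrage the full-cycle product must be 1, so the missing rate is 1 / 0.07717864 ≈ 12.95695.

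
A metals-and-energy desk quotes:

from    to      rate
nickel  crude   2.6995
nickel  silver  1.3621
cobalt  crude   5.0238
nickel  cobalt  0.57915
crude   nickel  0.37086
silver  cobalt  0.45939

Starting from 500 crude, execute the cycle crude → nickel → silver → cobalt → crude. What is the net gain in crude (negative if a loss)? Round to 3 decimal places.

500 crude × 0.37086 = 185.43 nickel
185.43 nickel × 1.3621 = 252.574203 silver
252.574203 silver × 0.45939 = 116.03006311617 cobalt
116.03006311617 cobalt × 5.0238 = 582.911831083014846 crude
Net change: 582.911831083014846 − 500 = 82.911831083014846 crude

82.912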